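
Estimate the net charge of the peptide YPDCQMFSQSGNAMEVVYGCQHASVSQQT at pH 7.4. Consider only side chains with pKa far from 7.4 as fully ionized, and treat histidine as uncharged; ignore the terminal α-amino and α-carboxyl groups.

-2

Near pH 7.4, K and R contribute +1 each, D and E contribute −1 each, and every other side chain (His included, as stated) is uncharged.
Positive (K, R): none → +0.
Negative (D, E): D3, E15 → −2.
Net charge = (+0) + (−2) = −2.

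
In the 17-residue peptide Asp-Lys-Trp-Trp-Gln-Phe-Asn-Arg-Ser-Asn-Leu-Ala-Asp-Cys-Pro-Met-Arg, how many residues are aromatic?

Phenylalanine (F), tryptophan (W), and tyrosine (Y) have aromatic ring side chains.
Matching residues: Trp3, Trp4, Phe6.

3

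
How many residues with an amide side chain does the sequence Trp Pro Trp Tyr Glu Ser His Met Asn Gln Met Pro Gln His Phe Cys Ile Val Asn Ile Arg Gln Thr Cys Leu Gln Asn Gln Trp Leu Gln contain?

9

Only N (asparagine) and Q (glutamine) carry a side-chain carboxamide.
Matching residues: Asn9, Gln10, Gln13, Asn19, Gln22, Gln26, Asn27, Gln28, Gln31.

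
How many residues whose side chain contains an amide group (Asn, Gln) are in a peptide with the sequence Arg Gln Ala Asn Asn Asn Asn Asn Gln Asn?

8

Matching residues: Gln2, Asn4, Asn5, Asn6, Asn7, Asn8, Gln9, Asn10.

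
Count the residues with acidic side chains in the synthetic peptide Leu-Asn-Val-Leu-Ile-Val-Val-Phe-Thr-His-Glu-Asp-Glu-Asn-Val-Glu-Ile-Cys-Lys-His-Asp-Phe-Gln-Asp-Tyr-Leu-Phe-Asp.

7

Only D (aspartate) and E (glutamate) carry a side-chain carboxylic acid.
Matching residues: Glu11, Asp12, Glu13, Glu16, Asp21, Asp24, Asp28.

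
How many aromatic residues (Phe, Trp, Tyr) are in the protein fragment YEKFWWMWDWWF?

8

Matching residues: Y1, F4, W5, W6, W8, W10, W11, F12.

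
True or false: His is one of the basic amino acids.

K, R, and H are the three residues with basic side chains (ε-amine, guanidinium, and imidazole respectively).
Histidine is in this group.

True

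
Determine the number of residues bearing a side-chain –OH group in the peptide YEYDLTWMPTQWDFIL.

4

Serine (S), threonine (T), and tyrosine (Y) each carry a hydroxyl group on the side chain.
Matching residues: Y1, Y3, T6, T10.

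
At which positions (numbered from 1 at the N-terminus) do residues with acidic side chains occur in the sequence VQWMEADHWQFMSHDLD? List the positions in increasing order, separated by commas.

Only D (aspartate) and E (glutamate) carry a side-chain carboxylic acid.
Matching residues: E5, D7, D15, D17.

5, 7, 15, 17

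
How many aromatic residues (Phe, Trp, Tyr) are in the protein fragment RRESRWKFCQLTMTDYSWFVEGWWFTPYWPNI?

Matching residues: W6, F8, Y16, W18, F19, W23, W24, F25, Y28, W29.

10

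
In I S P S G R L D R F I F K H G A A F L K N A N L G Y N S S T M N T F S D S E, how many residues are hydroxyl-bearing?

The –OH-bearing residues are Ser, Thr (aliphatic alcohols), and Tyr (phenol).
Matching residues: S2, S4, Y26, S28, S29, T30, T33, S35, S37.

9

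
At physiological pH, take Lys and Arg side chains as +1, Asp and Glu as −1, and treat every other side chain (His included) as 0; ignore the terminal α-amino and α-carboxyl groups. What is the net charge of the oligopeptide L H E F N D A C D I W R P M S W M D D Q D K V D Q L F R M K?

Positive (K, R): R12, K22, R28, K30 → +4.
Negative (D, E): E3, D6, D9, D18, D19, D21, D24 → −7.
Net charge = (+4) + (−7) = −3.

-3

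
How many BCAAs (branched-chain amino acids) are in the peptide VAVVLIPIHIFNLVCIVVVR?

13

Valine (V), leucine (L), and isoleucine (I) are the branched-chain amino acids.
Matching residues: V1, V3, V4, L5, I6, I8, I10, L13, V14, I16, V17, V18, V19.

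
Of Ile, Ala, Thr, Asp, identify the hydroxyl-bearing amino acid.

S, T, and Y are the three residues with a side-chain hydroxyl.
Of the listed options, only Thr belongs to this group.

Thr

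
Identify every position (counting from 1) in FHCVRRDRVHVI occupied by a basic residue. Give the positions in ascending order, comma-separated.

2, 5, 6, 8, 10

The basic amino acids are Lys (K), Arg (R), and His (H).
Matching residues: H2, R5, R6, R8, H10.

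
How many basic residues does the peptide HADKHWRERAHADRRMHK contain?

10

The basic amino acids are Lys (K), Arg (R), and His (H).
Matching residues: H1, K4, H5, R7, R9, H11, R14, R15, H17, K18.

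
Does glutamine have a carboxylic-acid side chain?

Aspartate (D) and glutamate (E) have carboxylic-acid side chains and are the acidic amino acids.
Glutamine is not in this group.

No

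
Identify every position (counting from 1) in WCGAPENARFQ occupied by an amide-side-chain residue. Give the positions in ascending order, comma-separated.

7, 11

Matching residues: N7, Q11.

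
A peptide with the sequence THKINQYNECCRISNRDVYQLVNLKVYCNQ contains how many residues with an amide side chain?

Asparagine (N) and glutamine (Q) have uncharged amide side chains.
Matching residues: N5, Q6, N8, N15, Q20, N23, N29, Q30.

8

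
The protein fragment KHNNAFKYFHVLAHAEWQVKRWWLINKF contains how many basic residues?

8

The basic amino acids are Lys (K), Arg (R), and His (H).
Matching residues: K1, H2, K7, H10, H14, K20, R21, K27.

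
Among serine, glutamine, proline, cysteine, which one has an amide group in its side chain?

Asparagine (N) and glutamine (Q) have uncharged amide side chains.
Of the listed options, only glutamine belongs to this group.

glutamine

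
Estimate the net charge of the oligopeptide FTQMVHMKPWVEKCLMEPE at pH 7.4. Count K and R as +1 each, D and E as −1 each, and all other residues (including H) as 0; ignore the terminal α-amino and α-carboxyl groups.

-1

Positive (K, R): K8, K13 → +2.
Negative (D, E): E12, E17, E19 → −3.
Net charge = (+2) + (−3) = −1.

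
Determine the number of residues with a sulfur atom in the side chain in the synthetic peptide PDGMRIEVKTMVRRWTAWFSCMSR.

4

The sulfur-bearing residues are cysteine (–SH) and methionine (–S–CH₃).
Matching residues: M4, M11, C21, M22.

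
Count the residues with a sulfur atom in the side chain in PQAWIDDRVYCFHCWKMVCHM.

Cysteine (C, thiol) and methionine (M, thioether) are the two sulfur-containing amino acids.
Matching residues: C11, C14, M17, C19, M21.

5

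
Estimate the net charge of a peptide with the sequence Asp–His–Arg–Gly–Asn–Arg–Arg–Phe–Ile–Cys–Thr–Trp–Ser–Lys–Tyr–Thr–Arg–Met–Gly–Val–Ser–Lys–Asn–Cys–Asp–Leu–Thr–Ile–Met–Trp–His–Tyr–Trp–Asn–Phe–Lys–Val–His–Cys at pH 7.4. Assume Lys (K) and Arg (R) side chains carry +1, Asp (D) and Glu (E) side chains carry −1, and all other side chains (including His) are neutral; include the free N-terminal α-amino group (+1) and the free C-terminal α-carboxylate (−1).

+5

Positive (K, R): Arg3, Arg6, Arg7, Lys14, Arg17, Lys22, Lys36 → +7.
Negative (D, E): Asp1, Asp25 → −2.
The N-terminus (+1) and C-terminus (−1) cancel.
Net charge = (+7) + (−2) = +5.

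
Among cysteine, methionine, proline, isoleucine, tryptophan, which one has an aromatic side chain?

Phenylalanine (F), tryptophan (W), and tyrosine (Y) have aromatic ring side chains.
Of the listed options, only tryptophan belongs to this group.

tryptophan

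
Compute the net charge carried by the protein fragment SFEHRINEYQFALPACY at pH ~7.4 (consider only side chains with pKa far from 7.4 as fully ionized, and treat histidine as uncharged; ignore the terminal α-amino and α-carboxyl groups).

Near pH 7.4, K and R contribute +1 each, D and E contribute −1 each, and every other side chain (His included, as stated) is uncharged.
Positive (K, R): R5 → +1.
Negative (D, E): E3, E8 → −2.
Net charge = (+1) + (−2) = −1.

-1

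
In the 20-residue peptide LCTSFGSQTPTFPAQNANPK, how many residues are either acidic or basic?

Acidic: D, E. Basic: H, K, R.
Acidic residues here: none (0).
Basic residues here: K20 (1).
The two groups share no amino acid, so total = 0 + 1 = 1.

1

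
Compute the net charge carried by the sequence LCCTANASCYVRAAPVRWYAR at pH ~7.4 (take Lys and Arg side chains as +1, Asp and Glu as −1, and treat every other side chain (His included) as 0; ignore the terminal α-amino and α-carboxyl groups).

+3

Positive (K, R): R12, R17, R21 → +3.
Negative (D, E): none → −0.
Net charge = (+3) + (−0) = +3.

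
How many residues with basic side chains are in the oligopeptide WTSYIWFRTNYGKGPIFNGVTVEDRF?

3

Lysine (K), arginine (R), and histidine (H) have basic, nitrogen-containing side chains.
Matching residues: R8, K13, R25.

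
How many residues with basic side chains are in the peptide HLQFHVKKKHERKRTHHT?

11

Lysine (K), arginine (R), and histidine (H) have basic, nitrogen-containing side chains.
Matching residues: H1, H5, K7, K8, K9, H10, R12, K13, R14, H16, H17.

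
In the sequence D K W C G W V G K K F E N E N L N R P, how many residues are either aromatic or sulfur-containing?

Aromatic: F, W, Y. Sulfur-containing: C, M.
Aromatic residues here: W3, W6, F11 (3).
Sulfur-containing residues here: C4 (1).
The two groups share no amino acid, so total = 3 + 1 = 4.

4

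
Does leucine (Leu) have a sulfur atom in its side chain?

No

Cysteine (C, thiol) and methionine (M, thioether) are the two sulfur-containing amino acids.
Leucine is not in this group.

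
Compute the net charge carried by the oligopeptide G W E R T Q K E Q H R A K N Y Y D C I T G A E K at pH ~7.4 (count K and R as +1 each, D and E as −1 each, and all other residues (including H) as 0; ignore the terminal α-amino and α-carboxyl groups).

+1

Positive (K, R): R4, K7, R11, K13, K24 → +5.
Negative (D, E): E3, E8, D17, E23 → −4.
Net charge = (+5) + (−4) = +1.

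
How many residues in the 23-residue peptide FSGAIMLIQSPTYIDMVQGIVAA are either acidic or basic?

1

Acidic: D, E. Basic: H, K, R.
Acidic residues here: D15 (1).
Basic residues here: none (0).
The two groups share no amino acid, so total = 1 + 0 = 1.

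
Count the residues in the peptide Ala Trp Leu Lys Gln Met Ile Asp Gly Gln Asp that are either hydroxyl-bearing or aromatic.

1

Hydroxyl-bearing: S, T, Y. Aromatic: F, W, Y.
Hydroxyl-bearing residues here: none (0).
Aromatic residues here: Trp2 (1).
(Y belongs to both groups, but none appear in this sequence.) Total = 0 + 1 = 1.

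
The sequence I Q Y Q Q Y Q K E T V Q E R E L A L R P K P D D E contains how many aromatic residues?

2

The aromatic amino acids are Phe (F, benzyl), Trp (W, indole), and Tyr (Y, phenol).
Matching residues: Y3, Y6.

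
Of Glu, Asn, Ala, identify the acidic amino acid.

The acidic residues are Asp (D) and Glu (E), whose side chains end in a carboxylate group.
Of the listed options, only Glu belongs to this group.

Glu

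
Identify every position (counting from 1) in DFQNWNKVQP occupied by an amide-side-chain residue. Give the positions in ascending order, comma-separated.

3, 4, 6, 9

The amide-side-chain residues are Asn (N) and Gln (Q).
Matching residues: Q3, N4, N6, Q9.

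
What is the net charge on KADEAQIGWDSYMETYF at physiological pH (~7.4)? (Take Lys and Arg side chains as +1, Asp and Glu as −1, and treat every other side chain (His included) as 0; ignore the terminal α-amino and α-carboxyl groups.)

Positive (K, R): K1 → +1.
Negative (D, E): D3, E4, D10, E14 → −4.
Net charge = (+1) + (−4) = −3.

-3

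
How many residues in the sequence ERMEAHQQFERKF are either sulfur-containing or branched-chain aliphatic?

1

Sulfur-containing: C, M. Branched-chain aliphatic: I, L, V.
Sulfur-containing residues here: M3 (1).
Branched-chain aliphatic residues here: none (0).
The two groups share no amino acid, so total = 1 + 0 = 1.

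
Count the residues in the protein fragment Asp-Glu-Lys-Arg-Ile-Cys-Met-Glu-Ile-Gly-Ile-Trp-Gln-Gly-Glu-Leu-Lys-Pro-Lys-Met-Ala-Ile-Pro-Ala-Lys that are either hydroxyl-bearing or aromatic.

1

Hydroxyl-bearing: S, T, Y. Aromatic: F, W, Y.
Hydroxyl-bearing residues here: none (0).
Aromatic residues here: Trp12 (1).
(Y belongs to both groups, but none appear in this sequence.) Total = 0 + 1 = 1.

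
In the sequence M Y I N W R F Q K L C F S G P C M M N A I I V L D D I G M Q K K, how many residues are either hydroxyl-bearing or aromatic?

5

Hydroxyl-bearing: S, T, Y. Aromatic: F, W, Y.
Hydroxyl-bearing residues here: Y2, S13 (2).
Aromatic residues here: Y2, W5, F7, F12 (4).
Y is in both groups, so the 1 Y residue must not be double-counted.
Total = 2 + 4 − 1 = 5.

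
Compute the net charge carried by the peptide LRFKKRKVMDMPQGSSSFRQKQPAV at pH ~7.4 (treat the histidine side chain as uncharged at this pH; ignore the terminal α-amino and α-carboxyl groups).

The side chains ionized at physiological pH are Lys/Arg (+1) and Asp/Glu (−1); with His treated as neutral, nothing else contributes.
Positive (K, R): R2, K4, K5, R6, K7, R19, K21 → +7.
Negative (D, E): D10 → −1.
Net charge = (+7) + (−1) = +6.

+6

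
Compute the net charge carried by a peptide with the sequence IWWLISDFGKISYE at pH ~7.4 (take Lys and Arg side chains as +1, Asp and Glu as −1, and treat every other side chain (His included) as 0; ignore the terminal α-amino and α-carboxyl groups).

Positive (K, R): K10 → +1.
Negative (D, E): D7, E14 → −2.
Net charge = (+1) + (−2) = −1.

-1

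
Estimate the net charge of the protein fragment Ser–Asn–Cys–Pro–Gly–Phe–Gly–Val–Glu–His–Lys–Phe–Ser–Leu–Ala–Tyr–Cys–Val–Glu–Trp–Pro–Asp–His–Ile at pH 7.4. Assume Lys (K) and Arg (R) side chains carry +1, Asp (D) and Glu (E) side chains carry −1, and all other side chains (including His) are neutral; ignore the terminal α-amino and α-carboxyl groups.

Positive (K, R): Lys11 → +1.
Negative (D, E): Glu9, Glu19, Asp22 → −3.
Net charge = (+1) + (−3) = −2.

-2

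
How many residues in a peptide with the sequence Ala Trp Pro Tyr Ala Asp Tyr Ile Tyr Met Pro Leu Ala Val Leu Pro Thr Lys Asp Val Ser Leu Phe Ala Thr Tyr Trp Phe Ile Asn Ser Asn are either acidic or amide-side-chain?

Acidic: D, E. Amide-side-chain: N, Q.
Acidic residues here: Asp6, Asp19 (2).
Amide-side-chain residues here: Asn30, Asn32 (2).
The two groups share no amino acid, so total = 2 + 2 = 4.

4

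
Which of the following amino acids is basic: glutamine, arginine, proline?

arginine

K, R, and H are the three residues with basic side chains (ε-amine, guanidinium, and imidazole respectively).
Of the listed options, only arginine belongs to this group.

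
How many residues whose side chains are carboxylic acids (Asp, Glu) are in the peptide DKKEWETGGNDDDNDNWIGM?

7

Matching residues: D1, E4, E6, D11, D12, D13, D15.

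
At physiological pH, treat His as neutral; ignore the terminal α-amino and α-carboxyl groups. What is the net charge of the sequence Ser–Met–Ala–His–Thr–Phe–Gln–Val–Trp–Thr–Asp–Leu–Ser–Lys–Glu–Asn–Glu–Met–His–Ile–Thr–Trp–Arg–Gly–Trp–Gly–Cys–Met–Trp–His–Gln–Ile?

-1

At pH ~7.4 the Lys and Arg side chains are protonated (+1), the Asp and Glu side chains are deprotonated (−1), and with His taken as neutral all other side chains carry no charge.
Positive (K, R): Lys14, Arg23 → +2.
Negative (D, E): Asp11, Glu15, Glu17 → −3.
Net charge = (+2) + (−3) = −1.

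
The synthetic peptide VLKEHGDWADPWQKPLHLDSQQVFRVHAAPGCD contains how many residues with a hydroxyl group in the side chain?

The –OH-bearing residues are Ser, Thr (aliphatic alcohols), and Tyr (phenol).
Matching residues: S20.

1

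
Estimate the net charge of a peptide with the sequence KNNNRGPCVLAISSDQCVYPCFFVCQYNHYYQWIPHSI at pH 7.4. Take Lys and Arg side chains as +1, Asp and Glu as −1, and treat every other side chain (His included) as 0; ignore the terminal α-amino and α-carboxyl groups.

Positive (K, R): K1, R5 → +2.
Negative (D, E): D15 → −1.
Net charge = (+2) + (−1) = +1.

+1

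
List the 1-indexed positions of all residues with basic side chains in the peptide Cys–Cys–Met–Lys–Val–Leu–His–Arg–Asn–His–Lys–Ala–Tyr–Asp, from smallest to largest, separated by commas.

The basic amino acids are Lys (K), Arg (R), and His (H).
Matching residues: Lys4, His7, Arg8, His10, Lys11.

4, 7, 8, 10, 11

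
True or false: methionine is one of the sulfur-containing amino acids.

Cysteine (C, thiol) and methionine (M, thioether) are the two sulfur-containing amino acids.
Methionine is in this group.

True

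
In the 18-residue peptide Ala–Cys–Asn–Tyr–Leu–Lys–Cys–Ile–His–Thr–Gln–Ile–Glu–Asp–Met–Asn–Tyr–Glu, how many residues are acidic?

Aspartate (D) and glutamate (E) have carboxylic-acid side chains and are the acidic amino acids.
Matching residues: Glu13, Asp14, Glu18.

3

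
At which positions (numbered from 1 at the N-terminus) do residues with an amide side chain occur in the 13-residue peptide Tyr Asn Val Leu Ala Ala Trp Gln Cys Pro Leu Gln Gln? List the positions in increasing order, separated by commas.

The amide-side-chain residues are Asn (N) and Gln (Q).
Matching residues: Asn2, Gln8, Gln12, Gln13.

2, 8, 12, 13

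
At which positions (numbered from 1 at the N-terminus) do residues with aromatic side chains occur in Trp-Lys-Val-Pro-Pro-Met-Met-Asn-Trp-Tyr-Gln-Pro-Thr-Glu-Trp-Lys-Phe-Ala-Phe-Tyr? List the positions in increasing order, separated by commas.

Phenylalanine (F), tryptophan (W), and tyrosine (Y) have aromatic ring side chains.
Matching residues: Trp1, Trp9, Tyr10, Trp15, Phe17, Phe19, Tyr20.

1, 9, 10, 15, 17, 19, 20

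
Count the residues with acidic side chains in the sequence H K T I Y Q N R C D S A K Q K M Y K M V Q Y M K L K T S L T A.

1

Aspartate (D) and glutamate (E) have carboxylic-acid side chains and are the acidic amino acids.
Matching residues: D10.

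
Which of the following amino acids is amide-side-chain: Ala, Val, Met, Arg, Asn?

Asn

Only N (asparagine) and Q (glutamine) carry a side-chain carboxamide.
Of the listed options, only Asn belongs to this group.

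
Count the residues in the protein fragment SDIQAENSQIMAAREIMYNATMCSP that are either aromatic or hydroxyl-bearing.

5

Aromatic: F, W, Y. Hydroxyl-bearing: S, T, Y.
Aromatic residues here: Y18 (1).
Hydroxyl-bearing residues here: S1, S8, Y18, T21, S24 (5).
Y is in both groups, so the 1 Y residue must not be double-counted.
Total = 1 + 5 − 1 = 5.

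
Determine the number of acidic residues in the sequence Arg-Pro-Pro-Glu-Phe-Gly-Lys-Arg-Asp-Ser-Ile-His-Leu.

2

Only D (aspartate) and E (glutamate) carry a side-chain carboxylic acid.
Matching residues: Glu4, Asp9.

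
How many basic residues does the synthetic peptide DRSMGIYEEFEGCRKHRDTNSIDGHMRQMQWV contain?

Lysine (K), arginine (R), and histidine (H) have basic, nitrogen-containing side chains.
Matching residues: R2, R14, K15, H16, R17, H25, R27.

7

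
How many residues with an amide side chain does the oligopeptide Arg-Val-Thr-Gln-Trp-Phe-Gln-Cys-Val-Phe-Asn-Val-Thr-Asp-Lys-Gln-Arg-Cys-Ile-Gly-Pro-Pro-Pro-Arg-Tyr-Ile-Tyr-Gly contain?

4

The amide-side-chain residues are Asn (N) and Gln (Q).
Matching residues: Gln4, Gln7, Asn11, Gln16.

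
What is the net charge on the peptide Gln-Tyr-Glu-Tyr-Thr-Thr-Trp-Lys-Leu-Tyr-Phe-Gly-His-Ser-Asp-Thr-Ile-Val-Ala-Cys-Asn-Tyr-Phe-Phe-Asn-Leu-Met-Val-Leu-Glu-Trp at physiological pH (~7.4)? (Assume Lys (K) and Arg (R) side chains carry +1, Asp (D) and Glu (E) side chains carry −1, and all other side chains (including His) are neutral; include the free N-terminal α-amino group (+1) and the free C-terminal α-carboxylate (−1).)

Positive (K, R): Lys8 → +1.
Negative (D, E): Glu3, Asp15, Glu30 → −3.
The N-terminus (+1) and C-terminus (−1) cancel.
Net charge = (+1) + (−3) = −2.

-2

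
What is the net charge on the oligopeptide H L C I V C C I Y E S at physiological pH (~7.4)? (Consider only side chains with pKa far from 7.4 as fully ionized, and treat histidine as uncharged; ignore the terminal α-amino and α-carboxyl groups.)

The side chains ionized at physiological pH are Lys/Arg (+1) and Asp/Glu (−1); with His treated as neutral, nothing else contributes.
Positive (K, R): none → +0.
Negative (D, E): E10 → −1.
Net charge = (+0) + (−1) = −1.

-1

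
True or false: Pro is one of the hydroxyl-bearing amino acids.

False

Serine (S), threonine (T), and tyrosine (Y) each carry a hydroxyl group on the side chain.
Proline is not in this group.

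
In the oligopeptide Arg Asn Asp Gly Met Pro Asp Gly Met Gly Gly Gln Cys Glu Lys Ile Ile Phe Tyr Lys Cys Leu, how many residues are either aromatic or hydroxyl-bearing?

2

Aromatic: F, W, Y. Hydroxyl-bearing: S, T, Y.
Aromatic residues here: Phe18, Tyr19 (2).
Hydroxyl-bearing residues here: Tyr19 (1).
Y is in both groups, so the 1 Y residue must not be double-counted.
Total = 2 + 1 − 1 = 2.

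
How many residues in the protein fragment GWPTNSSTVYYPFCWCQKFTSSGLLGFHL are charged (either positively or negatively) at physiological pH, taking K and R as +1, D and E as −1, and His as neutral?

Charged side chains at pH ~7.4: K, R (positive); D, E (negative).
Matching residues: K18.

1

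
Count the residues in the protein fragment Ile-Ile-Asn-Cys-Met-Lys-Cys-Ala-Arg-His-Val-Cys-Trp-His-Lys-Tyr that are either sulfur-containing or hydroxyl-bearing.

Sulfur-containing: C, M. Hydroxyl-bearing: S, T, Y.
Sulfur-containing residues here: Cys4, Met5, Cys7, Cys12 (4).
Hydroxyl-bearing residues here: Tyr16 (1).
The two groups share no amino acid, so total = 4 + 1 = 5.

5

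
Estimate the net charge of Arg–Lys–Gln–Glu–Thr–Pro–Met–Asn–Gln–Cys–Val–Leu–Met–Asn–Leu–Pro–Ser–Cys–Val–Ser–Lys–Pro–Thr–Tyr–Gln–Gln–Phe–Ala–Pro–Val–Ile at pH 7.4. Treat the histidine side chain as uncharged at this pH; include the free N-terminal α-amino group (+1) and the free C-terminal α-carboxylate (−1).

The side chains ionized at physiological pH are Lys/Arg (+1) and Asp/Glu (−1); with His treated as neutral, nothing else contributes.
Positive (K, R): Arg1, Lys2, Lys21 → +3.
Negative (D, E): Glu4 → −1.
The N-terminus (+1) and C-terminus (−1) cancel.
Net charge = (+3) + (−1) = +2.

+2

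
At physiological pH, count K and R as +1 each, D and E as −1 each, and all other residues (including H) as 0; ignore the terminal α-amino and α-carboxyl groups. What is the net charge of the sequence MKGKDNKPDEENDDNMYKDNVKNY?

-2

Positive (K, R): K2, K4, K7, K18, K22 → +5.
Negative (D, E): D5, D9, E10, E11, D13, D14, D19 → −7.
Net charge = (+5) + (−7) = −2.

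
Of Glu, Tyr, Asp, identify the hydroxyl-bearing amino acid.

Tyr

The –OH-bearing residues are Ser, Thr (aliphatic alcohols), and Tyr (phenol).
Of the listed options, only Tyr belongs to this group.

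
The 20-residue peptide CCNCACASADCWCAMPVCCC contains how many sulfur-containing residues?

10

The sulfur-bearing residues are cysteine (–SH) and methionine (–S–CH₃).
Matching residues: C1, C2, C4, C6, C11, C13, M15, C18, C19, C20.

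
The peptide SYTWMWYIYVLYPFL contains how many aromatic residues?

F, W, and Y each carry an aromatic ring on the side chain.
Matching residues: Y2, W4, W6, Y7, Y9, Y12, F14.

7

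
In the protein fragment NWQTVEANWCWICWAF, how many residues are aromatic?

F, W, and Y each carry an aromatic ring on the side chain.
Matching residues: W2, W9, W11, W14, F16.

5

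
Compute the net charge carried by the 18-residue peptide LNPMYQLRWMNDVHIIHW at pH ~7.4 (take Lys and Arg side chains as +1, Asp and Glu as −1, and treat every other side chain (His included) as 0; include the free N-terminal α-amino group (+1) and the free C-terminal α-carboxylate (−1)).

0

Positive (K, R): R8 → +1.
Negative (D, E): D12 → −1.
The N-terminus (+1) and C-terminus (−1) cancel.
Net charge = (+1) + (−1) = 0.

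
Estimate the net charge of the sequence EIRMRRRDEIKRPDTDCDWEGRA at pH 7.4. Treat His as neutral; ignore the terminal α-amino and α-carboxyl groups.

0

The side chains ionized at physiological pH are Lys/Arg (+1) and Asp/Glu (−1); with His treated as neutral, nothing else contributes.
Positive (K, R): R3, R5, R6, R7, K11, R12, R22 → +7.
Negative (D, E): E1, D8, E9, D14, D16, D18, E20 → −7.
Net charge = (+7) + (−7) = 0.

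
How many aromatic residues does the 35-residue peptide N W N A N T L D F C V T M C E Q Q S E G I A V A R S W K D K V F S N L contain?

4

F, W, and Y each carry an aromatic ring on the side chain.
Matching residues: W2, F9, W27, F32.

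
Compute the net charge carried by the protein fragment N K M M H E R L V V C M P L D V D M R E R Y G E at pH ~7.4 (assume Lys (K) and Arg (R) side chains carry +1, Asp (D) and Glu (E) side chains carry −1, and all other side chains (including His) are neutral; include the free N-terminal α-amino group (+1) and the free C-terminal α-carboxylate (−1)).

Positive (K, R): K2, R7, R19, R21 → +4.
Negative (D, E): E6, D15, D17, E20, E24 → −5.
The N-terminus (+1) and C-terminus (−1) cancel.
Net charge = (+4) + (−5) = −1.

-1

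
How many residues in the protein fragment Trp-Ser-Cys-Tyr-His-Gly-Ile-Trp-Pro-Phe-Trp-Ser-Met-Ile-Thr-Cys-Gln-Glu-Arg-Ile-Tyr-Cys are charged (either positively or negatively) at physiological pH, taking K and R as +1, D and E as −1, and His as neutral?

Charged side chains at pH ~7.4: K, R (positive); D, E (negative).
Matching residues: Glu18, Arg19.

2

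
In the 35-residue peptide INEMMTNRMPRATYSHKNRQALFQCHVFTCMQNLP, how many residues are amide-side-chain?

The amide-side-chain residues are Asn (N) and Gln (Q).
Matching residues: N2, N7, N18, Q20, Q24, Q32, N33.

7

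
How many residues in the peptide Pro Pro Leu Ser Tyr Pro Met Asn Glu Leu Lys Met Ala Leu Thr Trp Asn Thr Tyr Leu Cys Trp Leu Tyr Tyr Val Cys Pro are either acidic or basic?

Acidic: D, E. Basic: H, K, R.
Acidic residues here: Glu9 (1).
Basic residues here: Lys11 (1).
The two groups share no amino acid, so total = 1 + 1 = 2.

2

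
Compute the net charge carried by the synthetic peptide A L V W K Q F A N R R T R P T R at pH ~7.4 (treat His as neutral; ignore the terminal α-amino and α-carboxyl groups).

Near pH 7.4, K and R contribute +1 each, D and E contribute −1 each, and every other side chain (His included, as stated) is uncharged.
Positive (K, R): K5, R10, R11, R13, R16 → +5.
Negative (D, E): none → −0.
Net charge = (+5) + (−0) = +5.

+5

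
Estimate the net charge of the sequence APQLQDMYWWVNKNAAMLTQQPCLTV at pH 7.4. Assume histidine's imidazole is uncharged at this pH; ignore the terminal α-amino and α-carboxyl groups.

Near pH 7.4, K and R contribute +1 each, D and E contribute −1 each, and every other side chain (His included, as stated) is uncharged.
Positive (K, R): K13 → +1.
Negative (D, E): D6 → −1.
Net charge = (+1) + (−1) = 0.

0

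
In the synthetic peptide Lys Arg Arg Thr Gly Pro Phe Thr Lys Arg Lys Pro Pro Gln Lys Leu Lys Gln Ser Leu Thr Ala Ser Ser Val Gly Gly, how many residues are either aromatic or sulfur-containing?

Aromatic: F, W, Y. Sulfur-containing: C, M.
Aromatic residues here: Phe7 (1).
Sulfur-containing residues here: none (0).
The two groups share no amino acid, so total = 1 + 0 = 1.

1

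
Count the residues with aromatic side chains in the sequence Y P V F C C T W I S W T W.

5

The aromatic amino acids are Phe (F, benzyl), Trp (W, indole), and Tyr (Y, phenol).
Matching residues: Y1, F4, W8, W11, W13.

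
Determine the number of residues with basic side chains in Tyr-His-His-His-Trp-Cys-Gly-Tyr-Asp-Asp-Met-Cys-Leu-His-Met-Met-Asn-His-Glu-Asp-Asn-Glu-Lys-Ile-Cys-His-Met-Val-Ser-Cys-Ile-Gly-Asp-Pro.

The basic amino acids are Lys (K), Arg (R), and His (H).
Matching residues: His2, His3, His4, His14, His18, Lys23, His26.

7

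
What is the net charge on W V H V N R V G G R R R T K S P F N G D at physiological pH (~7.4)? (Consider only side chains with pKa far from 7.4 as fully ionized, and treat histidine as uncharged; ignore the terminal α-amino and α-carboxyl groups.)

Near pH 7.4, K and R contribute +1 each, D and E contribute −1 each, and every other side chain (His included, as stated) is uncharged.
Positive (K, R): R6, R10, R11, R12, K14 → +5.
Negative (D, E): D20 → −1.
Net charge = (+5) + (−1) = +4.

+4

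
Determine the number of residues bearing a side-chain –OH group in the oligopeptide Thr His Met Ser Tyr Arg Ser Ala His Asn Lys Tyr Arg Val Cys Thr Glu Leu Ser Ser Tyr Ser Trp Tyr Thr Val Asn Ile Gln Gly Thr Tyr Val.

14

Serine (S), threonine (T), and tyrosine (Y) each carry a hydroxyl group on the side chain.
Matching residues: Thr1, Ser4, Tyr5, Ser7, Tyr12, Thr16, Ser19, Ser20, Tyr21, Ser22, Tyr24, Thr25, Thr31, Tyr32.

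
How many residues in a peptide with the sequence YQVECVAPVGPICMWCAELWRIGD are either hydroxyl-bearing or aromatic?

Hydroxyl-bearing: S, T, Y. Aromatic: F, W, Y.
Hydroxyl-bearing residues here: Y1 (1).
Aromatic residues here: Y1, W15, W20 (3).
Y is in both groups, so the 1 Y residue must not be double-counted.
Total = 1 + 3 − 1 = 3.

3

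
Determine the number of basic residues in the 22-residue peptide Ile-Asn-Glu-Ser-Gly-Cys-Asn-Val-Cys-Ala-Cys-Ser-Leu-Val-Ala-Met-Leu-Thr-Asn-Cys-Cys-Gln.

The basic amino acids are Lys (K), Arg (R), and His (H).
None of the 22 residues belong to this group.

0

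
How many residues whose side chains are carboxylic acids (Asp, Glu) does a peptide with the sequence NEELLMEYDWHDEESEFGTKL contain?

Matching residues: E2, E3, E7, D9, D12, E13, E14, E16.

8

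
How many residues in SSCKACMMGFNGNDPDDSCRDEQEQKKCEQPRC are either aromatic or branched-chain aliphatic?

Aromatic: F, W, Y. Branched-chain aliphatic: I, L, V.
Aromatic residues here: F10 (1).
Branched-chain aliphatic residues here: none (0).
The two groups share no amino acid, so total = 1 + 0 = 1.

1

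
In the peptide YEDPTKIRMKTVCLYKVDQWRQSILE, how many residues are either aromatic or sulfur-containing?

5

Aromatic: F, W, Y. Sulfur-containing: C, M.
Aromatic residues here: Y1, Y15, W20 (3).
Sulfur-containing residues here: M9, C13 (2).
The two groups share no amino acid, so total = 3 + 2 = 5.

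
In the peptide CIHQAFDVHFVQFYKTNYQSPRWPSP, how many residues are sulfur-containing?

1

Only Cys (C) and Met (M) have a sulfur atom in the side chain.
Matching residues: C1.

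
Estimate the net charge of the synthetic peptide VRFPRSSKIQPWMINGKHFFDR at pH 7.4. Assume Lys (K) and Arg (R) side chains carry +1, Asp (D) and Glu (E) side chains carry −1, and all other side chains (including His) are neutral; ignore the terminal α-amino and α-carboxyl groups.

Positive (K, R): R2, R5, K8, K17, R22 → +5.
Negative (D, E): D21 → −1.
Net charge = (+5) + (−1) = +4.

+4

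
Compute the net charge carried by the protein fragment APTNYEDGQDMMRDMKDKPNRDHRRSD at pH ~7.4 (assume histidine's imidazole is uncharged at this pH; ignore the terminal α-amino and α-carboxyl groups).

-1

Near pH 7.4, K and R contribute +1 each, D and E contribute −1 each, and every other side chain (His included, as stated) is uncharged.
Positive (K, R): R13, K16, K18, R21, R24, R25 → +6.
Negative (D, E): E6, D7, D10, D14, D17, D22, D27 → −7.
Net charge = (+6) + (−7) = −1.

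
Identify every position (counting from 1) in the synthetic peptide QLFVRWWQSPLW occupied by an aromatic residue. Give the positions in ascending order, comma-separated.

3, 6, 7, 12

Phenylalanine (F), tryptophan (W), and tyrosine (Y) have aromatic ring side chains.
Matching residues: F3, W6, W7, W12.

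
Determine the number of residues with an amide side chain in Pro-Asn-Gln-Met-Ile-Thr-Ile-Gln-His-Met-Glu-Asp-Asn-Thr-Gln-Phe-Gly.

Asparagine (N) and glutamine (Q) have uncharged amide side chains.
Matching residues: Asn2, Gln3, Gln8, Asn13, Gln15.

5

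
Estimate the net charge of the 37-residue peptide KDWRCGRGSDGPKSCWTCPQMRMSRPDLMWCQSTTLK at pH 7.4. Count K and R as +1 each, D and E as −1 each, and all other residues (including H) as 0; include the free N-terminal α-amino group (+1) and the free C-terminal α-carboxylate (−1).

+4

Positive (K, R): K1, R4, R7, K13, R22, R25, K37 → +7.
Negative (D, E): D2, D10, D27 → −3.
The N-terminus (+1) and C-terminus (−1) cancel.
Net charge = (+7) + (−3) = +4.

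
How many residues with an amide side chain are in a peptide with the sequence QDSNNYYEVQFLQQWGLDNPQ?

The amide-side-chain residues are Asn (N) and Gln (Q).
Matching residues: Q1, N4, N5, Q10, Q13, Q14, N19, Q21.

8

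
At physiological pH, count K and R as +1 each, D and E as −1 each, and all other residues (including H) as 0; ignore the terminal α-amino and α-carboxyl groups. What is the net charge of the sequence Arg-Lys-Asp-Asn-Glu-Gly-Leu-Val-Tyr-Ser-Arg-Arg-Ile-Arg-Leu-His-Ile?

+3

Positive (K, R): Arg1, Lys2, Arg11, Arg12, Arg14 → +5.
Negative (D, E): Asp3, Glu5 → −2.
Net charge = (+5) + (−2) = +3.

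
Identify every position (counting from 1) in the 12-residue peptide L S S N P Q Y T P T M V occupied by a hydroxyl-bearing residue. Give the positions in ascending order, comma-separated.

2, 3, 7, 8, 10

The –OH-bearing residues are Ser, Thr (aliphatic alcohols), and Tyr (phenol).
Matching residues: S2, S3, Y7, T8, T10.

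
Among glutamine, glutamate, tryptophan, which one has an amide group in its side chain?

glutamine

The amide-side-chain residues are Asn (N) and Gln (Q).
Of the listed options, only glutamine belongs to this group.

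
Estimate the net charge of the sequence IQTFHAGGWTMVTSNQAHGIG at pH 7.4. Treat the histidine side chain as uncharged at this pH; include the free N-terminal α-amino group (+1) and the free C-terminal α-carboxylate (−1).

0

At pH ~7.4 the Lys and Arg side chains are protonated (+1), the Asp and Glu side chains are deprotonated (−1), and with His taken as neutral all other side chains carry no charge.
Positive (K, R): none → +0.
Negative (D, E): none → −0.
The N-terminus (+1) and C-terminus (−1) cancel.
Net charge = (+0) + (−0) = 0.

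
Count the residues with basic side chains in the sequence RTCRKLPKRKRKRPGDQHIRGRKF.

13

K, R, and H are the three residues with basic side chains (ε-amine, guanidinium, and imidazole respectively).
Matching residues: R1, R4, K5, K8, R9, K10, R11, K12, R13, H18, R20, R22, K23.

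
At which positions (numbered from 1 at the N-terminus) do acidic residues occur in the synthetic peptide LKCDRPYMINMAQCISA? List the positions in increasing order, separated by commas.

4

Only D (aspartate) and E (glutamate) carry a side-chain carboxylic acid.
Matching residues: D4.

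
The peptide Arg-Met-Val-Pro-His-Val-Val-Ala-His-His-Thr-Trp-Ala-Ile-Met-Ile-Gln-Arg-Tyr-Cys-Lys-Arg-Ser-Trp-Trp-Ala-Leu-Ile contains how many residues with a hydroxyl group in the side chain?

S, T, and Y are the three residues with a side-chain hydroxyl.
Matching residues: Thr11, Tyr19, Ser23.

3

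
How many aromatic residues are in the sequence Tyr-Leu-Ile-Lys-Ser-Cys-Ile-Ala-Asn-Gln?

F, W, and Y each carry an aromatic ring on the side chain.
Matching residues: Tyr1.

1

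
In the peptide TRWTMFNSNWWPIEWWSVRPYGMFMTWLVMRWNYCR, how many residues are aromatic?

Phenylalanine (F), tryptophan (W), and tyrosine (Y) have aromatic ring side chains.
Matching residues: W3, F6, W10, W11, W15, W16, Y21, F24, W27, W32, Y34.

11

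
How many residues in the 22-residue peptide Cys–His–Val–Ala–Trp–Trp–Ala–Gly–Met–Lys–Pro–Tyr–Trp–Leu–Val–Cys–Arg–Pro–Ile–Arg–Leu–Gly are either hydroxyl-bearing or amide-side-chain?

Hydroxyl-bearing: S, T, Y. Amide-side-chain: N, Q.
Hydroxyl-bearing residues here: Tyr12 (1).
Amide-side-chain residues here: none (0).
The two groups share no amino acid, so total = 1 + 0 = 1.

1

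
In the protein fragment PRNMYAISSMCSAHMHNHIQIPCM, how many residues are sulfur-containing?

6

The sulfur-bearing residues are cysteine (–SH) and methionine (–S–CH₃).
Matching residues: M4, M10, C11, M15, C23, M24.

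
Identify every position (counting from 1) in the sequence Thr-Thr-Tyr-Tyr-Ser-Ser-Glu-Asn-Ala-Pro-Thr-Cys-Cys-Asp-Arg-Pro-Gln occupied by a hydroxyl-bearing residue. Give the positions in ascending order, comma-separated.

1, 2, 3, 4, 5, 6, 11

The –OH-bearing residues are Ser, Thr (aliphatic alcohols), and Tyr (phenol).
Matching residues: Thr1, Thr2, Tyr3, Tyr4, Ser5, Ser6, Thr11.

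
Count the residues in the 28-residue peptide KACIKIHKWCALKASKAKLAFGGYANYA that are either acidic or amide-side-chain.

Acidic: D, E. Amide-side-chain: N, Q.
Acidic residues here: none (0).
Amide-side-chain residues here: N26 (1).
The two groups share no amino acid, so total = 0 + 1 = 1.

1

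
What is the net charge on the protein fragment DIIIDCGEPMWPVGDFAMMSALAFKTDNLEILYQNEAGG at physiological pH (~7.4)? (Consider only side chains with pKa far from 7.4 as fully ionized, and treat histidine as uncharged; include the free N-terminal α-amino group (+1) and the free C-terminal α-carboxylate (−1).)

-6

The side chains ionized at physiological pH are Lys/Arg (+1) and Asp/Glu (−1); with His treated as neutral, nothing else contributes.
Positive (K, R): K25 → +1.
Negative (D, E): D1, D5, E8, D15, D27, E30, E36 → −7.
The N-terminus (+1) and C-terminus (−1) cancel.
Net charge = (+1) + (−7) = −6.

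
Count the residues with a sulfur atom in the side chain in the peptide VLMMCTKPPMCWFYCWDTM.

Cysteine (C, thiol) and methionine (M, thioether) are the two sulfur-containing amino acids.
Matching residues: M3, M4, C5, M10, C11, C15, M19.

7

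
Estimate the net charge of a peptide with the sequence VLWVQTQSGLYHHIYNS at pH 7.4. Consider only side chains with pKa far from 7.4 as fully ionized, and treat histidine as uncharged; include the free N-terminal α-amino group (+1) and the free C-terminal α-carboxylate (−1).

At pH ~7.4 the Lys and Arg side chains are protonated (+1), the Asp and Glu side chains are deprotonated (−1), and with His taken as neutral all other side chains carry no charge.
Positive (K, R): none → +0.
Negative (D, E): none → −0.
The N-terminus (+1) and C-terminus (−1) cancel.
Net charge = (+0) + (−0) = 0.

0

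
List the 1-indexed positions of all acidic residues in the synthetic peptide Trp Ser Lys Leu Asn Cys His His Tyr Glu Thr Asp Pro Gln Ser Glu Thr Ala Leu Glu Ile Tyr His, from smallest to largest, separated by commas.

The acidic residues are Asp (D) and Glu (E), whose side chains end in a carboxylate group.
Matching residues: Glu10, Asp12, Glu16, Glu20.

10, 12, 16, 20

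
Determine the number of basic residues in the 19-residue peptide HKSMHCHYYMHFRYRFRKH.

10

Lysine (K), arginine (R), and histidine (H) have basic, nitrogen-containing side chains.
Matching residues: H1, K2, H5, H7, H11, R13, R15, R17, K18, H19.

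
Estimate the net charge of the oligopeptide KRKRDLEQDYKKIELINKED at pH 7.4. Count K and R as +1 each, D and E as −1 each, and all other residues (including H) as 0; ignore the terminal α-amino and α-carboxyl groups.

+1

Positive (K, R): K1, R2, K3, R4, K11, K12, K18 → +7.
Negative (D, E): D5, E7, D9, E14, E19, D20 → −6.
Net charge = (+7) + (−6) = +1.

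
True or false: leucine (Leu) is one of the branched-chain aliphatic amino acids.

True

The BCAAs are Val, Leu, and Ile — aliphatic side chains with a branch point.
Leucine is in this group.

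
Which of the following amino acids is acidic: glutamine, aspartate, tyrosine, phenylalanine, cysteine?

aspartate

Only D (aspartate) and E (glutamate) carry a side-chain carboxylic acid.
Of the listed options, only aspartate belongs to this group.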